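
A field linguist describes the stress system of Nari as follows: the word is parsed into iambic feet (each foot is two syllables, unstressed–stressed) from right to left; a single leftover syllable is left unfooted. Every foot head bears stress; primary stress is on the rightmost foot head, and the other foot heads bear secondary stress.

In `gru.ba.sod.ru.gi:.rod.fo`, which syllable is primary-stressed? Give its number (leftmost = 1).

7

Parse right to left into iambic (σˈσ) feet: gru (ba.ˈsod) (ru.ˈgi:) (rod.ˈfo). Syllable 1 is left unfooted.
Foot heads (stressed positions): 3, 5, 7.
End Rule Rightmost: primary stress on the rightmost head = syllable 7.
Primary stress: syllable 7 → gru.ba.sod.ru.gi:.rod.ˈfo.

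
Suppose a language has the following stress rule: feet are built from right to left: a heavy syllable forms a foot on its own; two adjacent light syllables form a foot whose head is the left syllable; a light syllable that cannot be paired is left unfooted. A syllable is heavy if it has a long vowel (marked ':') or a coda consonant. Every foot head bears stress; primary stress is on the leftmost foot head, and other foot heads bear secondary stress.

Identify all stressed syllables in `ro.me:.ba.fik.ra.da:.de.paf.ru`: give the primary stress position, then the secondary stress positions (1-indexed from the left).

Weights: 1 ro L, 2 me: H, 3 ba L, 4 fik H, 5 ra L, 6 da: H, 7 de L, 8 paf H, 9 ru L.
Parse right to left (heavy = foot alone; LL = one foot; stranded L unfooted): ro (ˈme:) ba (ˈfik) ra (ˈda:) de (ˈpaf) ru.
Foot heads: 2, 4, 6, 8.
Primary stress on the leftmost head = syllable 2.
Secondary stress on 4, 6, 8: ro.ˈme:.ba.ˌfik.ra.ˌda:.de.ˌpaf.ru.

primary 2, secondary 4, 6, 8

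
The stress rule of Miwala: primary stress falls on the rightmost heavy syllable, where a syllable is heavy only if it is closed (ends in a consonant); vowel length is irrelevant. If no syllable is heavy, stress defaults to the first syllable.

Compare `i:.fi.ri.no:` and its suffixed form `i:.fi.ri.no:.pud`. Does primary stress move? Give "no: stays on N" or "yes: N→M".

Base `i:.fi.ri.no:` (4 syllables):
  Weights: 1 i: L, 2 fi L, 3 ri L, 4 no: L.
  No heavy syllable in the domain; default to the first syllable = syllable 1.
  → primary stress on syllable 1.
Suffixed `i:.fi.ri.no:.pud` (5 syllables):
  Weights: 1 i: L, 2 fi L, 3 ri L, 4 no: L, 5 pud H.
  Heavy syllables in the domain: 5. The rightmost is syllable 5 (pud).
  → primary stress on syllable 5.

yes: 1→5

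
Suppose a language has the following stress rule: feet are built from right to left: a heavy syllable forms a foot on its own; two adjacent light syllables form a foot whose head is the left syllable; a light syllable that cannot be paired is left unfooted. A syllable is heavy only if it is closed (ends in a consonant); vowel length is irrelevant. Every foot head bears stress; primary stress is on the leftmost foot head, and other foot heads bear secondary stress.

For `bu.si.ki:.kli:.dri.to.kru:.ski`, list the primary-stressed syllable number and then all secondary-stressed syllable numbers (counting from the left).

Weights: 1 bu L, 2 si L, 3 ki: L, 4 kli: L, 5 dri L, 6 to L, 7 kru: L, 8 ski L.
Parse right to left (heavy = foot alone; LL = one foot; stranded L unfooted): (ˈbu.si) (ˈki:.kli:) (ˈdri.to) (ˈkru:.ski).
Foot heads: 1, 3, 5, 7.
Primary stress on the leftmost head = syllable 1.
Secondary stress on 3, 5, 7: ˈbu.si.ˌki:.kli:.ˌdri.to.ˌkru:.ski.

primary 1, secondary 3, 5, 7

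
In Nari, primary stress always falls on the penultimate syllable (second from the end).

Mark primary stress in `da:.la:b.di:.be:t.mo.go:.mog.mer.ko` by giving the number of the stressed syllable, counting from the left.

The word has 9 syllables; the penultimate syllable (second from the end) is syllable 8 (mer).
Primary stress: syllable 8 → da:.la:b.di:.be:t.mo.go:.mog.ˈmer.ko.

8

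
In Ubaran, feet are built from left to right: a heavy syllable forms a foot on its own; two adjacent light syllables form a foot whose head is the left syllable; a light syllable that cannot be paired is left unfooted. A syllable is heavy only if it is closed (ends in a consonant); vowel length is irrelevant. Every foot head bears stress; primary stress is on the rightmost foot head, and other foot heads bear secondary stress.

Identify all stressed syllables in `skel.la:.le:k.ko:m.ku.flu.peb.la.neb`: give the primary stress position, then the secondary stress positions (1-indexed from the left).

Weights: 1 skel H, 2 la: L, 3 le:k H, 4 ko:m H, 5 ku L, 6 flu L, 7 peb H, 8 la L, 9 neb H.
Parse left to right (heavy = foot alone; LL = one foot; stranded L unfooted): (ˈskel) la: (ˈle:k) (ˈko:m) (ˈku.flu) (ˈpeb) la (ˈneb).
Foot heads: 1, 3, 4, 5, 7, 9.
Primary stress on the rightmost head = syllable 9.
Secondary stress on 1, 3, 4, 5, 7: ˌskel.la:.ˌle:k.ˌko:m.ˌku.flu.ˌpeb.la.ˈneb.

primary 9, secondary 1, 3, 4, 5, 7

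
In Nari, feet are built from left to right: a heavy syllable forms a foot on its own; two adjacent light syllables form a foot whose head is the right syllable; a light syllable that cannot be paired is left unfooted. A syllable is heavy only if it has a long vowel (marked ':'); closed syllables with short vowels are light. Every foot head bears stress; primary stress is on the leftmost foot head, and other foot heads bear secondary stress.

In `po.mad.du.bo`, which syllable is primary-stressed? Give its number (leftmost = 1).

Weights: 1 po L, 2 mad L, 3 du L, 4 bo L.
Parse left to right (heavy = foot alone; LL = one foot; stranded L unfooted): (po.ˈmad) (du.ˈbo).
Foot heads: 2, 4.
Primary stress on the leftmost head = syllable 2.
Primary stress: syllable 2 → po.ˈmad.du.bo.

2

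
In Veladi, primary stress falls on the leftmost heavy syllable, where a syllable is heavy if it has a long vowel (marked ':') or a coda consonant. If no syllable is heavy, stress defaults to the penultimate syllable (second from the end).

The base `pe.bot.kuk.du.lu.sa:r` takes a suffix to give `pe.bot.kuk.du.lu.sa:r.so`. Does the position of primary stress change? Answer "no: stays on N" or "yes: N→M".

Base `pe.bot.kuk.du.lu.sa:r` (6 syllables):
  Weights: 1 pe L, 2 bot H, 3 kuk H, 4 du L, 5 lu L, 6 sa:r H.
  Heavy syllables in the domain: 2, 3, 6. The leftmost is syllable 2 (bot).
  → primary stress on syllable 2.
Suffixed `pe.bot.kuk.du.lu.sa:r.so` (7 syllables):
  Weights: 1 pe L, 2 bot H, 3 kuk H, 4 du L, 5 lu L, 6 sa:r H, 7 so L.
  Heavy syllables in the domain: 2, 3, 6. The leftmost is syllable 2 (bot).
  → primary stress on syllable 2.

no: stays on 2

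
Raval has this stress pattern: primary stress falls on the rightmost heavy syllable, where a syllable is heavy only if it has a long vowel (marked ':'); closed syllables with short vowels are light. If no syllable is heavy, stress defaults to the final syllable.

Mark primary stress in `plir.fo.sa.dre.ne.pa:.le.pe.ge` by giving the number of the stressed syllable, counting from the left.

Weights: 1 plir L, 2 fo L, 3 sa L, 4 dre L, 5 ne L, 6 pa: H, 7 le L, 8 pe L, 9 ge L.
Heavy syllables in the domain: 6. The rightmost is syllable 6 (pa:).
Primary stress: syllable 6 → plir.fo.sa.dre.ne.ˈpa:.le.pe.ge.

6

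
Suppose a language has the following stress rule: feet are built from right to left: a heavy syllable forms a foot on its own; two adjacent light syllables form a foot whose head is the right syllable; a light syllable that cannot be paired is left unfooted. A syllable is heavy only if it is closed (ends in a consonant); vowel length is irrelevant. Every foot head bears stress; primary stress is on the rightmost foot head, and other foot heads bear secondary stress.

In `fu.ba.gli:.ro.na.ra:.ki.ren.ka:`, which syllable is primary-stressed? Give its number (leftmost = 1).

8

Weights: 1 fu L, 2 ba L, 3 gli: L, 4 ro L, 5 na L, 6 ra: L, 7 ki L, 8 ren H, 9 ka: L.
Parse right to left (heavy = foot alone; LL = one foot; stranded L unfooted): fu (ba.ˈgli:) (ro.ˈna) (ra:.ˈki) (ˈren) ka:.
Foot heads: 3, 5, 7, 8.
Primary stress on the rightmost head = syllable 8.
Primary stress: syllable 8 → fu.ba.gli:.ro.na.ra:.ki.ˈren.ka:.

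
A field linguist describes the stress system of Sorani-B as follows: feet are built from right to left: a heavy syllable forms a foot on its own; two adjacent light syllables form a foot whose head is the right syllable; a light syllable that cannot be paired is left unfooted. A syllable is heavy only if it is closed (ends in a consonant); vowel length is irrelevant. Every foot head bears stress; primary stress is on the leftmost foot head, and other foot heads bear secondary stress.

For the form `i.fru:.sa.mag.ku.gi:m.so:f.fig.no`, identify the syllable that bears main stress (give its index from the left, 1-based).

Weights: 1 i L, 2 fru: L, 3 sa L, 4 mag H, 5 ku L, 6 gi:m H, 7 so:f H, 8 fig H, 9 no L.
Parse right to left (heavy = foot alone; LL = one foot; stranded L unfooted): i (fru:.ˈsa) (ˈmag) ku (ˈgi:m) (ˈso:f) (ˈfig) no.
Foot heads: 3, 4, 6, 7, 8.
Primary stress on the leftmost head = syllable 3.
Primary stress: syllable 3 → i.fru:.ˈsa.mag.ku.gi:m.so:f.fig.no.

3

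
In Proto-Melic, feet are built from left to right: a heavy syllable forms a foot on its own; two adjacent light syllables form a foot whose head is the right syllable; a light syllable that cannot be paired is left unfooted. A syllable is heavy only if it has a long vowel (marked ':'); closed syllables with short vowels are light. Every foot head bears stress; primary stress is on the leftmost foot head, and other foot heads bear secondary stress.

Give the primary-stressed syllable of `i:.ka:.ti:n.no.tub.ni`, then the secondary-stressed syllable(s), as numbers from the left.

primary 1, secondary 2, 3, 5

Weights: 1 i: H, 2 ka: H, 3 ti:n H, 4 no L, 5 tub L, 6 ni L.
Parse left to right (heavy = foot alone; LL = one foot; stranded L unfooted): (ˈi:) (ˈka:) (ˈti:n) (no.ˈtub) ni.
Foot heads: 1, 2, 3, 5.
Primary stress on the leftmost head = syllable 1.
Secondary stress on 2, 3, 5: ˈi:.ˌka:.ˌti:n.no.ˌtub.ni.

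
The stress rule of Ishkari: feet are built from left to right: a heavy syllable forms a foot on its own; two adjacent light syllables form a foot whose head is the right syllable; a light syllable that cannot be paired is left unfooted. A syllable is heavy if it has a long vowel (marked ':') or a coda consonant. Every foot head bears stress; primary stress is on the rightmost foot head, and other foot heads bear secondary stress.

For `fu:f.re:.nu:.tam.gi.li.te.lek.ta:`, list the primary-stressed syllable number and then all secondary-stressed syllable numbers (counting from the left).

Weights: 1 fu:f H, 2 re: H, 3 nu: H, 4 tam H, 5 gi L, 6 li L, 7 te L, 8 lek H, 9 ta: H.
Parse left to right (heavy = foot alone; LL = one foot; stranded L unfooted): (ˈfu:f) (ˈre:) (ˈnu:) (ˈtam) (gi.ˈli) te (ˈlek) (ˈta:).
Foot heads: 1, 2, 3, 4, 6, 8, 9.
Primary stress on the rightmost head = syllable 9.
Secondary stress on 1, 2, 3, 4, 6, 8: ˌfu:f.ˌre:.ˌnu:.ˌtam.gi.ˌli.te.ˌlek.ˈta:.

primary 9, secondary 1, 2, 3, 4, 6, 8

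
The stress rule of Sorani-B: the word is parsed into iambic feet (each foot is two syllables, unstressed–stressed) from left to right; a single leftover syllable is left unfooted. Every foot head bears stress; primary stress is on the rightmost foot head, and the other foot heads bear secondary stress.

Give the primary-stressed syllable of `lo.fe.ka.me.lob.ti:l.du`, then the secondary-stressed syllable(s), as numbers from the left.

Parse left to right into iambic (σˈσ) feet: (lo.ˈfe) (ka.ˈme) (lob.ˈti:l) du. Syllable 7 is left unfooted.
Foot heads (stressed positions): 2, 4, 6.
End Rule Rightmost: primary stress on the rightmost head = syllable 6.
Secondary stress on 2, 4: lo.ˌfe.ka.ˌme.lob.ˈti:l.du.

primary 6, secondary 2, 4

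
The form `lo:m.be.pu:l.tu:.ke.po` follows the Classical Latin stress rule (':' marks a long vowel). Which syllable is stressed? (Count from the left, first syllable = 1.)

4

Classical Latin: stress the penult if heavy (long vowel or closed), else the antepenult.
Weights: 4 tu: H, 5 ke L, 6 po L.
The penult (syllable 5, ke) is light, so stress falls on the antepenult (syllable 4, tu:).
Stress on syllable 4: lo:m.be.pu:l.ˈtu:.ke.po.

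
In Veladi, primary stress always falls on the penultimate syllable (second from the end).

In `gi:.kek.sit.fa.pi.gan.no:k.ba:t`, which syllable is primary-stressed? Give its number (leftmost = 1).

The word has 8 syllables; the penultimate syllable (second from the end) is syllable 7 (no:k).
Primary stress: syllable 7 → gi:.kek.sit.fa.pi.gan.ˈno:k.ba:t.

7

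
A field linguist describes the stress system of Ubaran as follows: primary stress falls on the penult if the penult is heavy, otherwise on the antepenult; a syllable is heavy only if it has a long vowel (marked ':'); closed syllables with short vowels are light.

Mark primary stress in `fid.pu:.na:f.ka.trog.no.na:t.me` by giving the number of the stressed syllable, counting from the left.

7

Weights: 6 no L, 7 na:t H, 8 me L.
The penult (syllable 7, na:t) is heavy, so it takes stress.
Primary stress: syllable 7 → fid.pu:.na:f.ka.trog.no.ˈna:t.me.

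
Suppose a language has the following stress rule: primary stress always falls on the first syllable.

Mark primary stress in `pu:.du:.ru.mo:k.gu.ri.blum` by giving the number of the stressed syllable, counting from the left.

1

The word has 7 syllables; the first syllable is syllable 1 (pu:).
Primary stress: syllable 1 → ˈpu:.du:.ru.mo:k.gu.ri.blum.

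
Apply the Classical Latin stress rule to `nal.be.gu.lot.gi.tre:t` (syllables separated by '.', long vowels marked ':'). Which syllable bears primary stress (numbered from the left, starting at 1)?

4

Classical Latin: stress the penult if heavy (long vowel or closed), else the antepenult.
Weights: 4 lot H, 5 gi L, 6 tre:t H.
The penult (syllable 5, gi) is light, so stress falls on the antepenult (syllable 4, lot).
Stress on syllable 4: nal.be.gu.ˈlot.gi.tre:t.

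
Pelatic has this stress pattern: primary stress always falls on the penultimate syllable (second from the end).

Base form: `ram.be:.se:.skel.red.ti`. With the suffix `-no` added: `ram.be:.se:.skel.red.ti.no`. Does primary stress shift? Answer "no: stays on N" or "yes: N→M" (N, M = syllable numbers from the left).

Base `ram.be:.se:.skel.red.ti` (6 syllables):
  The word has 6 syllables; the penultimate syllable (second from the end) is syllable 5 (red).
  → primary stress on syllable 5.
Suffixed `ram.be:.se:.skel.red.ti.no` (7 syllables):
  The word has 7 syllables; the penultimate syllable (second from the end) is syllable 6 (ti).
  → primary stress on syllable 6.

yes: 5→6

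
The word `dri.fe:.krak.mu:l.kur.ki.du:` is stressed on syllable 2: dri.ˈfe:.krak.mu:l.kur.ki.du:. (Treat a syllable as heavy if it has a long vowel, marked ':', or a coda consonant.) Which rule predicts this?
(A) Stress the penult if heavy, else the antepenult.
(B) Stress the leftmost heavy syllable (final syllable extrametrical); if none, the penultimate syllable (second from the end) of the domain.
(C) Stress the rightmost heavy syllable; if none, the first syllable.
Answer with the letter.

B

Rule A → syllable 5 (observed: 2).
Rule B → syllable 2 ✓.
Rule C → syllable 7 (observed: 2).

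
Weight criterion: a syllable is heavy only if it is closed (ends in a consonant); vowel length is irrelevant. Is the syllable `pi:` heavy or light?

`pi:`: long vowel, open (no coda). Open (no coda) → light.

light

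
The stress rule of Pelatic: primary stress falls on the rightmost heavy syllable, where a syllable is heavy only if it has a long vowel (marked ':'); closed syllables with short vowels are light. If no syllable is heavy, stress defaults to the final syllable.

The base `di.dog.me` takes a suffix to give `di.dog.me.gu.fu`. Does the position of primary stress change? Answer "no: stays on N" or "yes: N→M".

Base `di.dog.me` (3 syllables):
  Weights: 1 di L, 2 dog L, 3 me L.
  No heavy syllable in the domain; default to the final syllable = syllable 3.
  → primary stress on syllable 3.
Suffixed `di.dog.me.gu.fu` (5 syllables):
  Weights: 1 di L, 2 dog L, 3 me L, 4 gu L, 5 fu L.
  No heavy syllable in the domain; default to the final syllable = syllable 5.
  → primary stress on syllable 5.

yes: 3→5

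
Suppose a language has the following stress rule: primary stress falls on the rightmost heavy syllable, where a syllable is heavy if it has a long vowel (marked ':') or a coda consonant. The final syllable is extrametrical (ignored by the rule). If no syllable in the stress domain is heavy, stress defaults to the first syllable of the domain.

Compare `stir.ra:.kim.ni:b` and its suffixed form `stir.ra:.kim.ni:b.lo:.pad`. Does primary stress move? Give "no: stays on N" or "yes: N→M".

Base `stir.ra:.kim.ni:b` (4 syllables):
  The final syllable (4, ni:b) is extrametrical; the stress domain is syllables 1–3.
  Weights: 1 stir H, 2 ra: H, 3 kim H.
  Heavy syllables in the domain: 1, 2, 3. The rightmost is syllable 3 (kim).
  → primary stress on syllable 3.
Suffixed `stir.ra:.kim.ni:b.lo:.pad` (6 syllables):
  The final syllable (6, pad) is extrametrical; the stress domain is syllables 1–5.
  Weights: 1 stir H, 2 ra: H, 3 kim H, 4 ni:b H, 5 lo: H.
  Heavy syllables in the domain: 1, 2, 3, 4, 5. The rightmost is syllable 5 (lo:).
  → primary stress on syllable 5.

yes: 3→5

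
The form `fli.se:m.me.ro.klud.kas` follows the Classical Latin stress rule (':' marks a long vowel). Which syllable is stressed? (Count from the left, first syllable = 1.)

5

Classical Latin: stress the penult if heavy (long vowel or closed), else the antepenult.
Weights: 4 ro L, 5 klud H, 6 kas H.
The penult (syllable 5, klud) is heavy, so it takes stress.
Stress on syllable 5: fli.se:m.me.ro.ˈklud.kas.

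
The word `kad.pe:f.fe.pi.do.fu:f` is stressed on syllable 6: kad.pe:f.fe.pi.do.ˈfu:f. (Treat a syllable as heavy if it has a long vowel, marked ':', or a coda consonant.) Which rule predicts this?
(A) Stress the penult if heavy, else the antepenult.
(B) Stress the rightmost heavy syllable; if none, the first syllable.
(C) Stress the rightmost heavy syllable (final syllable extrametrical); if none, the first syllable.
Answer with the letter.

B

Rule A → syllable 4 (observed: 6).
Rule B → syllable 6 ✓.
Rule C → syllable 2 (observed: 6).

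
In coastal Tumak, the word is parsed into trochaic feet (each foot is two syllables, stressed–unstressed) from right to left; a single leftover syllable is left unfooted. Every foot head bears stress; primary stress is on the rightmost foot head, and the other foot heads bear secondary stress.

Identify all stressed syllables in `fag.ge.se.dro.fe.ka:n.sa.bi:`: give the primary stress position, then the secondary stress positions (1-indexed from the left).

Parse right to left into trochaic (ˈσσ) feet: (ˈfag.ge) (ˈse.dro) (ˈfe.ka:n) (ˈsa.bi:).
Foot heads (stressed positions): 1, 3, 5, 7.
End Rule Rightmost: primary stress on the rightmost head = syllable 7.
Secondary stress on 1, 3, 5: ˌfag.ge.ˌse.dro.ˌfe.ka:n.ˈsa.bi:.

primary 7, secondary 1, 3, 5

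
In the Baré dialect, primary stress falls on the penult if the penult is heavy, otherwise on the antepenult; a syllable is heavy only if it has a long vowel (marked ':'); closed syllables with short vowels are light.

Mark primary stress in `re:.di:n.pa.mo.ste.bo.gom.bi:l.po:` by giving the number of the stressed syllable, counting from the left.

8

Weights: 7 gom L, 8 bi:l H, 9 po: H.
The penult (syllable 8, bi:l) is heavy, so it takes stress.
Primary stress: syllable 8 → re:.di:n.pa.mo.ste.bo.gom.ˈbi:l.po:.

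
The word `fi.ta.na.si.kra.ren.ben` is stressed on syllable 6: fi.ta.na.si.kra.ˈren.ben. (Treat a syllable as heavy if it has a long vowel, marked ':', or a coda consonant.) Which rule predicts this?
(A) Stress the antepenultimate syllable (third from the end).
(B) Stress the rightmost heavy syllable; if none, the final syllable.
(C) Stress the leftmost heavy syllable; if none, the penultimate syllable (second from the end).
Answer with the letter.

C

Rule A → syllable 5 (observed: 6).
Rule B → syllable 7 (observed: 6).
Rule C → syllable 6 ✓.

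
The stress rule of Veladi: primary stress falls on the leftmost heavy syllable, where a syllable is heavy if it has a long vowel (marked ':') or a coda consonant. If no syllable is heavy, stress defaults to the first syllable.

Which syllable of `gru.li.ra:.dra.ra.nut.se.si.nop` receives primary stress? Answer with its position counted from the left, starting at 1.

3

Weights: 1 gru L, 2 li L, 3 ra: H, 4 dra L, 5 ra L, 6 nut H, 7 se L, 8 si L, 9 nop H.
Heavy syllables in the domain: 3, 6, 9. The leftmost is syllable 3 (ra:).
Primary stress: syllable 3 → gru.li.ˈra:.dra.ra.nut.se.si.nop.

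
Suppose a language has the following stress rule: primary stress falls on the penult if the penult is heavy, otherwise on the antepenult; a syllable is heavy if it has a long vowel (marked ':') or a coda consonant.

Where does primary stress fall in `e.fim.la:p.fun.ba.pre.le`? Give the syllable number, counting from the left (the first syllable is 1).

5

Weights: 5 ba L, 6 pre L, 7 le L.
The penult (syllable 6, pre) is light, so stress falls on the antepenult (syllable 5, ba).
Primary stress: syllable 5 → e.fim.la:p.fun.ˈba.pre.le.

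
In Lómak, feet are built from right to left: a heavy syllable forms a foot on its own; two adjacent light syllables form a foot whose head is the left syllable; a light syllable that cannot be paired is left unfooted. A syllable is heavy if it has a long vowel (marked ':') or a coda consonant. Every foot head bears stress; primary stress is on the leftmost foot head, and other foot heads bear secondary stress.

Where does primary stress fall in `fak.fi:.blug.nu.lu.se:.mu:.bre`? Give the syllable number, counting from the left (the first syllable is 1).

Weights: 1 fak H, 2 fi: H, 3 blug H, 4 nu L, 5 lu L, 6 se: H, 7 mu: H, 8 bre L.
Parse right to left (heavy = foot alone; LL = one foot; stranded L unfooted): (ˈfak) (ˈfi:) (ˈblug) (ˈnu.lu) (ˈse:) (ˈmu:) bre.
Foot heads: 1, 2, 3, 4, 6, 7.
Primary stress on the leftmost head = syllable 1.
Primary stress: syllable 1 → ˈfak.fi:.blug.nu.lu.se:.mu:.bre.

1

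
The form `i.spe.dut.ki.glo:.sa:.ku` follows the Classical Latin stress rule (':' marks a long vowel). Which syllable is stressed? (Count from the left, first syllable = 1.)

Classical Latin: stress the penult if heavy (long vowel or closed), else the antepenult.
Weights: 5 glo: H, 6 sa: H, 7 ku L.
The penult (syllable 6, sa:) is heavy, so it takes stress.
Stress on syllable 6: i.spe.dut.ki.glo:.ˈsa:.ku.

6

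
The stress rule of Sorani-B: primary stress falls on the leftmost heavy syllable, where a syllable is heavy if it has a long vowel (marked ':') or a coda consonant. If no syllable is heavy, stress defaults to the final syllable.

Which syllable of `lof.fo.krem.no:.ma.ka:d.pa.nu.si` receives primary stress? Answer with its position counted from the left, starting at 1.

1

Weights: 1 lof H, 2 fo L, 3 krem H, 4 no: H, 5 ma L, 6 ka:d H, 7 pa L, 8 nu L, 9 si L.
Heavy syllables in the domain: 1, 3, 4, 6. The leftmost is syllable 1 (lof).
Primary stress: syllable 1 → ˈlof.fo.krem.no:.ma.ka:d.pa.nu.si.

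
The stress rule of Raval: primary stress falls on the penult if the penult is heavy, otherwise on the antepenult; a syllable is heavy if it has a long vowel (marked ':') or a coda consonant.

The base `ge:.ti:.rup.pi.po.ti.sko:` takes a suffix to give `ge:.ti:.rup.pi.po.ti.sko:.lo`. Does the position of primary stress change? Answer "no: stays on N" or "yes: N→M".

yes: 5→7

Base `ge:.ti:.rup.pi.po.ti.sko:` (7 syllables):
  Weights: 5 po L, 6 ti L, 7 sko: H.
  The penult (syllable 6, ti) is light, so stress falls on the antepenult (syllable 5, po).
  → primary stress on syllable 5.
Suffixed `ge:.ti:.rup.pi.po.ti.sko:.lo` (8 syllables):
  Weights: 6 ti L, 7 sko: H, 8 lo L.
  The penult (syllable 7, sko:) is heavy, so it takes stress.
  → primary stress on syllable 7.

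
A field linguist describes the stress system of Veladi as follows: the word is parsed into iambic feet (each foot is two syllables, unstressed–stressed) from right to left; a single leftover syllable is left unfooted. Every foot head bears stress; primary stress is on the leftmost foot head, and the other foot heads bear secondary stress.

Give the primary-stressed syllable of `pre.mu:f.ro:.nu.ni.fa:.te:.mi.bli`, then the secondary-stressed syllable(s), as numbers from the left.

primary 3, secondary 5, 7, 9

Parse right to left into iambic (σˈσ) feet: pre (mu:f.ˈro:) (nu.ˈni) (fa:.ˈte:) (mi.ˈbli). Syllable 1 is left unfooted.
Foot heads (stressed positions): 3, 5, 7, 9.
End Rule Leftmost: primary stress on the leftmost head = syllable 3.
Secondary stress on 5, 7, 9: pre.mu:f.ˈro:.nu.ˌni.fa:.ˌte:.mi.ˌbli.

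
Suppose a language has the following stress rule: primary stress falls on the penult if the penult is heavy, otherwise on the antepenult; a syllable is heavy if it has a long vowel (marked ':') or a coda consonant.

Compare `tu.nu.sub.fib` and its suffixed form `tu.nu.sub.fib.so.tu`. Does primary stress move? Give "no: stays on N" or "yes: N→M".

yes: 3→4

Base `tu.nu.sub.fib` (4 syllables):
  Weights: 2 nu L, 3 sub H, 4 fib H.
  The penult (syllable 3, sub) is heavy, so it takes stress.
  → primary stress on syllable 3.
Suffixed `tu.nu.sub.fib.so.tu` (6 syllables):
  Weights: 4 fib H, 5 so L, 6 tu L.
  The penult (syllable 5, so) is light, so stress falls on the antepenult (syllable 4, fib).
  → primary stress on syllable 4.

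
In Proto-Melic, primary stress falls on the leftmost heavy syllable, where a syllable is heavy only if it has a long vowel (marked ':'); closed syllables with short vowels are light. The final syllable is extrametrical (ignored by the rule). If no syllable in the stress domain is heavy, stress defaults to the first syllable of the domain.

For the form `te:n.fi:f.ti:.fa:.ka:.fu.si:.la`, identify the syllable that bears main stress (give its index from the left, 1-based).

The final syllable (8, la) is extrametrical; the stress domain is syllables 1–7.
Weights: 1 te:n H, 2 fi:f H, 3 ti: H, 4 fa: H, 5 ka: H, 6 fu L, 7 si: H.
Heavy syllables in the domain: 1, 2, 3, 4, 5, 7. The leftmost is syllable 1 (te:n).
Primary stress: syllable 1 → ˈte:n.fi:f.ti:.fa:.ka:.fu.si:.la.

1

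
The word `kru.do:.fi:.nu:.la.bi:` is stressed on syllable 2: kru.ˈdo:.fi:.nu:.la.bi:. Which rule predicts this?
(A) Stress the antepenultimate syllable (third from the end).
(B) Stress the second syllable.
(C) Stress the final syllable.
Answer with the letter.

Rule A → syllable 4 (observed: 2).
Rule B → syllable 2 ✓.
Rule C → syllable 6 (observed: 2).

B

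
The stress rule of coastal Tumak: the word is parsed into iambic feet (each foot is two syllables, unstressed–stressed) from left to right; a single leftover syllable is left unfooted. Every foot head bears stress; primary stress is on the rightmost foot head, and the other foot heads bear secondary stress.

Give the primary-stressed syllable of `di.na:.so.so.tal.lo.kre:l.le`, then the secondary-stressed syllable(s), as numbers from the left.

primary 8, secondary 2, 4, 6

Parse left to right into iambic (σˈσ) feet: (di.ˈna:) (so.ˈso) (tal.ˈlo) (kre:l.ˈle).
Foot heads (stressed positions): 2, 4, 6, 8.
End Rule Rightmost: primary stress on the rightmost head = syllable 8.
Secondary stress on 2, 4, 6: di.ˌna:.so.ˌso.tal.ˌlo.kre:l.ˈle.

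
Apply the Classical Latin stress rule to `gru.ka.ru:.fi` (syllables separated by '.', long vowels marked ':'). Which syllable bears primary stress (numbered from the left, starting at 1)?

Classical Latin: stress the penult if heavy (long vowel or closed), else the antepenult.
Weights: 2 ka L, 3 ru: H, 4 fi L.
The penult (syllable 3, ru:) is heavy, so it takes stress.
Stress on syllable 3: gru.ka.ˈru:.fi.

3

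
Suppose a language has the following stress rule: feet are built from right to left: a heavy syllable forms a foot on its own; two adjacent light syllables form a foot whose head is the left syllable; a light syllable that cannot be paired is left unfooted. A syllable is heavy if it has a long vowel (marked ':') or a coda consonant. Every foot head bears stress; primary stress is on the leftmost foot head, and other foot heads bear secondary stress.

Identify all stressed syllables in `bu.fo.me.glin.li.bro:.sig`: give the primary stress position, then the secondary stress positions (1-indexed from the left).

primary 2, secondary 4, 6, 7

Weights: 1 bu L, 2 fo L, 3 me L, 4 glin H, 5 li L, 6 bro: H, 7 sig H.
Parse right to left (heavy = foot alone; LL = one foot; stranded L unfooted): bu (ˈfo.me) (ˈglin) li (ˈbro:) (ˈsig).
Foot heads: 2, 4, 6, 7.
Primary stress on the leftmost head = syllable 2.
Secondary stress on 4, 6, 7: bu.ˈfo.me.ˌglin.li.ˌbro:.ˌsig.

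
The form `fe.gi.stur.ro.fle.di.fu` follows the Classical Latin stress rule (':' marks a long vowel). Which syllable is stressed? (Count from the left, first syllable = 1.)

5

Classical Latin: stress the penult if heavy (long vowel or closed), else the antepenult.
Weights: 5 fle L, 6 di L, 7 fu L.
The penult (syllable 6, di) is light, so stress falls on the antepenult (syllable 5, fle).
Stress on syllable 5: fe.gi.stur.ro.ˈfle.di.fu.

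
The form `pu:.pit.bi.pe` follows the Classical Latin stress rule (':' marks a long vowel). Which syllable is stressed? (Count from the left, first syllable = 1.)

2

Classical Latin: stress the penult if heavy (long vowel or closed), else the antepenult.
Weights: 2 pit H, 3 bi L, 4 pe L.
The penult (syllable 3, bi) is light, so stress falls on the antepenult (syllable 2, pit).
Stress on syllable 2: pu:.ˈpit.bi.pe.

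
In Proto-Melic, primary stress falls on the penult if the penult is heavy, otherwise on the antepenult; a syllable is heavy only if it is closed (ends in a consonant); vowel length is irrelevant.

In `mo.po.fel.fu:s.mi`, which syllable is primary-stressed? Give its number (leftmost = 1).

4

Weights: 3 fel H, 4 fu:s H, 5 mi L.
The penult (syllable 4, fu:s) is heavy, so it takes stress.
Primary stress: syllable 4 → mo.po.fel.ˈfu:s.mi.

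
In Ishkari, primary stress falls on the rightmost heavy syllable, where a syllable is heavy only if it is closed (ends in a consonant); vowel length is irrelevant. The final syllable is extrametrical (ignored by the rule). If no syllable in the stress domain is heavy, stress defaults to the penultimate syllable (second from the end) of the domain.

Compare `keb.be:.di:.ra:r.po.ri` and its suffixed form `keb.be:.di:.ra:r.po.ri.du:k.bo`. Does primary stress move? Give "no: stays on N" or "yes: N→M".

Base `keb.be:.di:.ra:r.po.ri` (6 syllables):
  The final syllable (6, ri) is extrametrical; the stress domain is syllables 1–5.
  Weights: 1 keb H, 2 be: L, 3 di: L, 4 ra:r H, 5 po L.
  Heavy syllables in the domain: 1, 4. The rightmost is syllable 4 (ra:r).
  → primary stress on syllable 4.
Suffixed `keb.be:.di:.ra:r.po.ri.du:k.bo` (8 syllables):
  The final syllable (8, bo) is extrametrical; the stress domain is syllables 1–7.
  Weights: 1 keb H, 2 be: L, 3 di: L, 4 ra:r H, 5 po L, 6 ri L, 7 du:k H.
  Heavy syllables in the domain: 1, 4, 7. The rightmost is syllable 7 (du:k).
  → primary stress on syllable 7.

yes: 4→7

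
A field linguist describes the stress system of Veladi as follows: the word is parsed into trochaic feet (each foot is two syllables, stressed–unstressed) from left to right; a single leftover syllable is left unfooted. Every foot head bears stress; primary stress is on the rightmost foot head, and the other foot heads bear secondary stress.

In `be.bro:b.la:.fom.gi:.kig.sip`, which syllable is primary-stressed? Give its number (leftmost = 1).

Parse left to right into trochaic (ˈσσ) feet: (ˈbe.bro:b) (ˈla:.fom) (ˈgi:.kig) sip. Syllable 7 is left unfooted.
Foot heads (stressed positions): 1, 3, 5.
End Rule Rightmost: primary stress on the rightmost head = syllable 5.
Primary stress: syllable 5 → be.bro:b.la:.fom.ˈgi:.kig.sip.

5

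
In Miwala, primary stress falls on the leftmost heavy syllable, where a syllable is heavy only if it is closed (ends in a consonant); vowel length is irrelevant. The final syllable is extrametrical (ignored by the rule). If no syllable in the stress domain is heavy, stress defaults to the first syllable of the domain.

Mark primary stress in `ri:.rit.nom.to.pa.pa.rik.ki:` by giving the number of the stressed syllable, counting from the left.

2

The final syllable (8, ki:) is extrametrical; the stress domain is syllables 1–7.
Weights: 1 ri: L, 2 rit H, 3 nom H, 4 to L, 5 pa L, 6 pa L, 7 rik H.
Heavy syllables in the domain: 2, 3, 7. The leftmost is syllable 2 (rit).
Primary stress: syllable 2 → ri:.ˈrit.nom.to.pa.pa.rik.ki:.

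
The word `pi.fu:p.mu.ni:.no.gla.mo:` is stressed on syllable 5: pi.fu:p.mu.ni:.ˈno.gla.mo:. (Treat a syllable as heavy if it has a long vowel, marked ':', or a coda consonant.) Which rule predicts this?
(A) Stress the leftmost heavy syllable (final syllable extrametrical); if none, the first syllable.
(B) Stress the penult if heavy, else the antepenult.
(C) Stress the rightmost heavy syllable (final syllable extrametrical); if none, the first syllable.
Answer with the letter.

B

Rule A → syllable 2 (observed: 5).
Rule B → syllable 5 ✓.
Rule C → syllable 4 (observed: 5).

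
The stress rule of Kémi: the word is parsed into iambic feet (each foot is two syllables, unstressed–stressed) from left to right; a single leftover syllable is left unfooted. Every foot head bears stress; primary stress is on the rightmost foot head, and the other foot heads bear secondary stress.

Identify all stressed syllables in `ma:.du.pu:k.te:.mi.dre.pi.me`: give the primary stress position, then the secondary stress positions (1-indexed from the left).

Parse left to right into iambic (σˈσ) feet: (ma:.ˈdu) (pu:k.ˈte:) (mi.ˈdre) (pi.ˈme).
Foot heads (stressed positions): 2, 4, 6, 8.
End Rule Rightmost: primary stress on the rightmost head = syllable 8.
Secondary stress on 2, 4, 6: ma:.ˌdu.pu:k.ˌte:.mi.ˌdre.pi.ˈme.

primary 8, secondary 2, 4, 6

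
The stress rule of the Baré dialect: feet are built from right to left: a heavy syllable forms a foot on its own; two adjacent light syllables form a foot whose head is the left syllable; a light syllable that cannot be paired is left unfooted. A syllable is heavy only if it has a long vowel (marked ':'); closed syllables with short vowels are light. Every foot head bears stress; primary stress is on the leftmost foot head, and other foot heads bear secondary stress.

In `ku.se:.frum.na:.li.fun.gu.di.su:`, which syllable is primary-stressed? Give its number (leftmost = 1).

2

Weights: 1 ku L, 2 se: H, 3 frum L, 4 na: H, 5 li L, 6 fun L, 7 gu L, 8 di L, 9 su: H.
Parse right to left (heavy = foot alone; LL = one foot; stranded L unfooted): ku (ˈse:) frum (ˈna:) (ˈli.fun) (ˈgu.di) (ˈsu:).
Foot heads: 2, 4, 5, 7, 9.
Primary stress on the leftmost head = syllable 2.
Primary stress: syllable 2 → ku.ˈse:.frum.na:.li.fun.gu.di.su:.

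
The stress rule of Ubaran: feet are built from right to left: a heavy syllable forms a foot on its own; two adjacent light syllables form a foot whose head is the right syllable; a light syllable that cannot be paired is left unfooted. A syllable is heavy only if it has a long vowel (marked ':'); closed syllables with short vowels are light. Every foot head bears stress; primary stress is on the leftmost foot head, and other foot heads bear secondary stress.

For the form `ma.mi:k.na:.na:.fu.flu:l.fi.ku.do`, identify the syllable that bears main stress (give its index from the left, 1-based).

Weights: 1 ma L, 2 mi:k H, 3 na: H, 4 na: H, 5 fu L, 6 flu:l H, 7 fi L, 8 ku L, 9 do L.
Parse right to left (heavy = foot alone; LL = one foot; stranded L unfooted): ma (ˈmi:k) (ˈna:) (ˈna:) fu (ˈflu:l) fi (ku.ˈdo).
Foot heads: 2, 3, 4, 6, 9.
Primary stress on the leftmost head = syllable 2.
Primary stress: syllable 2 → ma.ˈmi:k.na:.na:.fu.flu:l.fi.ku.do.

2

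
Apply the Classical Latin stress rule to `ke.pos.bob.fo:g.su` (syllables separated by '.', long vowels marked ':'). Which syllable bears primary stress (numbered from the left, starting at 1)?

Classical Latin: stress the penult if heavy (long vowel or closed), else the antepenult.
Weights: 3 bob H, 4 fo:g H, 5 su L.
The penult (syllable 4, fo:g) is heavy, so it takes stress.
Stress on syllable 4: ke.pos.bob.ˈfo:g.su.

4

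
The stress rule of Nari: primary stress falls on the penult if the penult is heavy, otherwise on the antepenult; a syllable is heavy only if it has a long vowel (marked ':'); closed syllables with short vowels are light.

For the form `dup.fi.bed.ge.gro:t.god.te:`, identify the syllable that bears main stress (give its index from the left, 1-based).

Weights: 5 gro:t H, 6 god L, 7 te: H.
The penult (syllable 6, god) is light, so stress falls on the antepenult (syllable 5, gro:t).
Primary stress: syllable 5 → dup.fi.bed.ge.ˈgro:t.god.te:.

5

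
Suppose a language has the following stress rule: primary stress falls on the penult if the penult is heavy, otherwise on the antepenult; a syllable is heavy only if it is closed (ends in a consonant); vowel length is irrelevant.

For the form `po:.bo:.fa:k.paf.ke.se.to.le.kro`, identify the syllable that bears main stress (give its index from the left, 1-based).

Weights: 7 to L, 8 le L, 9 kro L.
The penult (syllable 8, le) is light, so stress falls on the antepenult (syllable 7, to).
Primary stress: syllable 7 → po:.bo:.fa:k.paf.ke.se.ˈto.le.kro.

7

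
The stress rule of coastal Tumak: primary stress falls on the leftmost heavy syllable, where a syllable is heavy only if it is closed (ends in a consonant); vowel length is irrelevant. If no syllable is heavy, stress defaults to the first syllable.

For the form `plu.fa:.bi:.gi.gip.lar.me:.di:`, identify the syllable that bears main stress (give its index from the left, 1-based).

Weights: 1 plu L, 2 fa: L, 3 bi: L, 4 gi L, 5 gip H, 6 lar H, 7 me: L, 8 di: L.
Heavy syllables in the domain: 5, 6. The leftmost is syllable 5 (gip).
Primary stress: syllable 5 → plu.fa:.bi:.gi.ˈgip.lar.me:.di:.

5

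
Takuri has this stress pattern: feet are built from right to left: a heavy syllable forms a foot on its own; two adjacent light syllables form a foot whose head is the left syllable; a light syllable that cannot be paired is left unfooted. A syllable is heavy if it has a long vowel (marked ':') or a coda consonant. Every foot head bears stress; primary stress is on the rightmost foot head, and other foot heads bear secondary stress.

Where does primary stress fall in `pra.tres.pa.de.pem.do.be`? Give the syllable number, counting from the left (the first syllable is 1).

6

Weights: 1 pra L, 2 tres H, 3 pa L, 4 de L, 5 pem H, 6 do L, 7 be L.
Parse right to left (heavy = foot alone; LL = one foot; stranded L unfooted): pra (ˈtres) (ˈpa.de) (ˈpem) (ˈdo.be).
Foot heads: 2, 3, 5, 6.
Primary stress on the rightmost head = syllable 6.
Primary stress: syllable 6 → pra.tres.pa.de.pem.ˈdo.be.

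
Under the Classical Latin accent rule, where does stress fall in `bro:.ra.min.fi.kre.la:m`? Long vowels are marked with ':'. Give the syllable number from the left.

Classical Latin: stress the penult if heavy (long vowel or closed), else the antepenult.
Weights: 4 fi L, 5 kre L, 6 la:m H.
The penult (syllable 5, kre) is light, so stress falls on the antepenult (syllable 4, fi).
Stress on syllable 4: bro:.ra.min.ˈfi.kre.la:m.

4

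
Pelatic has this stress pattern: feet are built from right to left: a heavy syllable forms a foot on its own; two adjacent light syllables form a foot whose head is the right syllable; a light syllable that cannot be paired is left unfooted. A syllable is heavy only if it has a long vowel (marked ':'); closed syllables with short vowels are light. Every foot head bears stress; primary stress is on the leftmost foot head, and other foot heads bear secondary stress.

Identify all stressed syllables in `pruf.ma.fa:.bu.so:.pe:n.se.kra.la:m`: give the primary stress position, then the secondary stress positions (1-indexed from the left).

Weights: 1 pruf L, 2 ma L, 3 fa: H, 4 bu L, 5 so: H, 6 pe:n H, 7 se L, 8 kra L, 9 la:m H.
Parse right to left (heavy = foot alone; LL = one foot; stranded L unfooted): (pruf.ˈma) (ˈfa:) bu (ˈso:) (ˈpe:n) (se.ˈkra) (ˈla:m).
Foot heads: 2, 3, 5, 6, 8, 9.
Primary stress on the leftmost head = syllable 2.
Secondary stress on 3, 5, 6, 8, 9: pruf.ˈma.ˌfa:.bu.ˌso:.ˌpe:n.se.ˌkra.ˌla:m.

primary 2, secondary 3, 5, 6, 8, 9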